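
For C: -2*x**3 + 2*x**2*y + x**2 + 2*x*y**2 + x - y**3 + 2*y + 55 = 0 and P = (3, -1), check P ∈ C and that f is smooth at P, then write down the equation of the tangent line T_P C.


Tangent line at P: -57*x + 5*y + 176 = 0.

Step 1: f(3, -1) = 0, so P lies on C.
Step 2: partial derivatives
  f_x(x, y) = -6*x**2 + 4*x*y + 2*x + 2*y**2 + 1, f_y(x, y) = 2*x**2 + 4*x*y - 3*y**2 + 2.
  f_x(P) = -57, f_y(P) = 5 (gradient nonzero, so P is smooth).
Step 3: tangent line at P: -57·(x − 3) + 5·(y − -1) = 0.
Expanding: -57*x + 5*y + 176 = 0.


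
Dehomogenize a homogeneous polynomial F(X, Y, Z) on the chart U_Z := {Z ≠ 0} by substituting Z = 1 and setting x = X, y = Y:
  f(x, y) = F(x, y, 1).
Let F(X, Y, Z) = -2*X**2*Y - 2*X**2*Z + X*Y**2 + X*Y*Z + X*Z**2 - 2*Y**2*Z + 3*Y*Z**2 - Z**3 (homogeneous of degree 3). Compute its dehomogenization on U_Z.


f(x, y) = -2*x**2*y - 2*x**2 + x*y**2 + x*y + x - 2*y**2 + 3*y - 1

On U_Z we set Z = 1. Each monomial c·X^i·Y^j·Z^k in F becomes c·x^i·y^j·1^k = c·x^i·y^j.
Substituting Z = 1: F(X, Y, 1) = -2*x**2*y - 2*x**2 + x*y**2 + x*y + x - 2*y**2 + 3*y - 1.
Note: deg(f) ≤ deg(F) = 3; strict inequality happens when F is divisible by Z (lost terms).


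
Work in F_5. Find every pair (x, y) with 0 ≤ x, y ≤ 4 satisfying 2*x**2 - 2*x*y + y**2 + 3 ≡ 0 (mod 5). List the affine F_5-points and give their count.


Affine F_5-points: {(1, 0), (1, 2), (4, 0), (4, 3)}; count = 4.

For each of the 25 pairs (x, y) ∈ F_5², evaluate f(x, y) mod 5. Record the zeros.
  x = 0: [0↦3, 1↦4, 2↦2, 3↦2, 4↦4]  zeros at y ∈ ∅
  x = 1: [0↦0, 1↦4, 2↦0, 3↦3, 4↦3]  zeros at y ∈ {0, 2}
  x = 2: [0↦1, 1↦3, 2↦2, 3↦3, 4↦1]  zeros at y ∈ ∅
  x = 3: [0↦1, 1↦1, 2↦3, 3↦2, 4↦3]  zeros at y ∈ ∅
  x = 4: [0↦0, 1↦3, 2↦3, 3↦0, 4↦4]  zeros at y ∈ {0, 3}
Collecting zeros: affine points = {(1, 0), (1, 2), (4, 0), (4, 3)}.
Total count |C(F_5)_aff| = 4.


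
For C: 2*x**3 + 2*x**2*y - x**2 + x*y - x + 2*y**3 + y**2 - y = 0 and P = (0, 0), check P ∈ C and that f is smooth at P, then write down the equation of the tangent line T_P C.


Tangent line at P: -x - y = 0.

Step 1: f(0, 0) = 0, so P lies on C.
Step 2: partial derivatives
  f_x(x, y) = 6*x**2 + 4*x*y - 2*x + y - 1, f_y(x, y) = 2*x**2 + x + 6*y**2 + 2*y - 1.
  f_x(P) = -1, f_y(P) = -1 (gradient nonzero, so P is smooth).
Step 3: tangent line at P: -1·(x − 0) + -1·(y − 0) = 0.
Expanding: -x - y = 0.


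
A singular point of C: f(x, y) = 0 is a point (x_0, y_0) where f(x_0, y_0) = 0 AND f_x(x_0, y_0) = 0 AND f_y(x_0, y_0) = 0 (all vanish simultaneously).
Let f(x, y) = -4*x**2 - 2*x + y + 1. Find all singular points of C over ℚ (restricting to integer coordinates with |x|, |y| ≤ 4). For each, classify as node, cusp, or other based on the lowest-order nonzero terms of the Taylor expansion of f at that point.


No singular points in the scanned grid; C is smooth there.

Compute partial derivatives:
  f_x = -8*x - 2.
  f_y = 1.
f_y = 1 is a nonzero constant, so f_y never vanishes: no point (x, y) can satisfy f = f_x = f_y = 0. In particular no (x, y) ∈ {−4, ..., 4}² is singular; the curve is smooth.


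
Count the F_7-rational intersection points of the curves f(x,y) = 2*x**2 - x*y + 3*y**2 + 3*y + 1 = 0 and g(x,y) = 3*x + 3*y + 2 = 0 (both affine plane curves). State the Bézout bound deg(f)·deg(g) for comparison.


Common zeros: {(5, 6), (6, 5)}; count = 2; Bézout bound = 2.

deg(f) = 2, deg(g) = 1, so Bézout bound = 2.
Scan x ∈ F_7. For each x, list the y ∈ F_7 with f(x, y) ≡ 0 and those with g(x, y) ≡ 0 (mod 7); the common zeros in that column are the intersection.
  x = 0: f ≡ 0 at y ∈ {1, 5}; g ≡ 0 at y ∈ {4}; common: ∅.
  x = 1: f ≡ 0 at y ∈ ∅; g ≡ 0 at y ∈ {3}; common: ∅.
  x = 2: f ≡ 0 at y ∈ ∅; g ≡ 0 at y ∈ {2}; common: ∅.
  x = 3: f ≡ 0 at y ∈ ∅; g ≡ 0 at y ∈ {1}; common: ∅.
  x = 4: f ≡ 0 at y ∈ {1, 4}; g ≡ 0 at y ∈ {0}; common: ∅.
  x = 5: f ≡ 0 at y ∈ {4, 6}; g ≡ 0 at y ∈ {6}; common: {6}.
  x = 6: f ≡ 0 at y ∈ {3, 5}; g ≡ 0 at y ∈ {5}; common: {5}.
Collecting: common zeros = {(5, 6), (6, 5)}, so the count is 2.
Comparison with the Bézout bound: 2 ≤ 2 = deg(f)·deg(g), as expected for curves with no common component (the bound is attained).


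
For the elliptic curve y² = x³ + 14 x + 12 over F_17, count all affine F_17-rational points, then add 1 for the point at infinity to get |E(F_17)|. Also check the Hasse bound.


Affine points = {(3, 8), (3, 9), (4, 8), (4, 9), (9, 0), (10, 8), (10, 9), (11, 1), (11, 16), (12, 2), (12, 15)}; affine count = 11; |E(F_17)| = 12.

Discriminant check: Δ ∝ 4a³ + 27b² = 4·14³ + 27·12² = 4·2744 + 27·144 ≡ 6 (mod 17). Nonzero ⇒ E is nonsingular.
For each x ∈ F_17, compute rhs = x³ + 14·x + 12 mod 17, then count y ∈ F_17 with y² ≡ rhs.
  x = 0: rhs = 12, matching y values: none (0 points).
  x = 1: rhs = 10, matching y values: none (0 points).
  x = 2: rhs = 14, matching y values: none (0 points).
  x = 3: rhs = 13, matching y values: 8, 9 (2 points).
  x = 4: rhs = 13, matching y values: 8, 9 (2 points).
  x = 5: rhs = 3, matching y values: none (0 points).
  x = 6: rhs = 6, matching y values: none (0 points).
  x = 7: rhs = 11, matching y values: none (0 points).
  x = 8: rhs = 7, matching y values: none (0 points).
  x = 9: rhs = 0, matching y values: 0 (1 points).
  x = 10: rhs = 13, matching y values: 8, 9 (2 points).
  x = 11: rhs = 1, matching y values: 1, 16 (2 points).
  x = 12: rhs = 4, matching y values: 2, 15 (2 points).
  x = 13: rhs = 11, matching y values: none (0 points).
  x = 14: rhs = 11, matching y values: none (0 points).
  x = 15: rhs = 10, matching y values: none (0 points).
  x = 16: rhs = 14, matching y values: none (0 points).
Total affine count: 11.
Full point count |E(F_17)| = 11 + 1 = 12.
Hasse bound: |12 − (17+1)| = |-6| = 6 ≤ 2√17 ≈ 8.2462 ✓.


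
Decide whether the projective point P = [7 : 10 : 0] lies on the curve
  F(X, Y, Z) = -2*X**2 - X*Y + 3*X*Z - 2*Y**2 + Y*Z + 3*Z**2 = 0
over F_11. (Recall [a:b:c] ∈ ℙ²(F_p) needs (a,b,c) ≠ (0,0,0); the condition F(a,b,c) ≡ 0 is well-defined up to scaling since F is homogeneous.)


F(7,10,0) ≡ 6 (mod 11); P is NOT on the curve.

Evaluate F(7, 10, 0) term-by-term (mod 11).
  -2*X**2 ↦ -2·49·1·1 = -98
  -X*Y ↦ -1·7·10·1 = -70
  3*X*Z ↦ 3·7·1·0 = 0
  -2*Y**2 ↦ -2·1·100·1 = -200
  Y*Z ↦ 1·1·10·0 = 0
  3*Z**2 ↦ 3·1·1·0 = 0
Sum: F(7, 10, 0) = (-98) + (-70) + (0) + (-200) + (0) + (0) = -368.
Reducing mod 11: -368 ≡ 6 (mod 11).
Since F(a, b, c) ≡ 6 ≠ 0 (mod 11), P does NOT lie on the curve.


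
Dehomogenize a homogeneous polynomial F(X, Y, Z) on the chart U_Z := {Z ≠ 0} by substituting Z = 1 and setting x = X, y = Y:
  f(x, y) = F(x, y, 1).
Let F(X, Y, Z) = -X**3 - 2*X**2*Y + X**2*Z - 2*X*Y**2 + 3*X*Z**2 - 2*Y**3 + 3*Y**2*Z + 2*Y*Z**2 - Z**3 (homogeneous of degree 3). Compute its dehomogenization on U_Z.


f(x, y) = -x**3 - 2*x**2*y + x**2 - 2*x*y**2 + 3*x - 2*y**3 + 3*y**2 + 2*y - 1

On U_Z we set Z = 1. Each monomial c·X^i·Y^j·Z^k in F becomes c·x^i·y^j·1^k = c·x^i·y^j.
Substituting Z = 1: F(X, Y, 1) = -x**3 - 2*x**2*y + x**2 - 2*x*y**2 + 3*x - 2*y**3 + 3*y**2 + 2*y - 1.
Note: deg(f) ≤ deg(F) = 3; strict inequality happens when F is divisible by Z (lost terms).


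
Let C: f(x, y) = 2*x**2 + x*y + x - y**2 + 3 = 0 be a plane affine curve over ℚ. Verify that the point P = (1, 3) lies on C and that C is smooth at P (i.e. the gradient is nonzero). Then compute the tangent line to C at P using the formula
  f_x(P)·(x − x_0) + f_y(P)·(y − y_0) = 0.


Tangent line at P: 8*x - 5*y + 7 = 0.

Step 1: f(1, 3) = 0, so P lies on C.
Step 2: partial derivatives
  f_x(x, y) = 4*x + y + 1, f_y(x, y) = x - 2*y.
  f_x(P) = 8, f_y(P) = -5 (gradient nonzero, so P is smooth).
Step 3: tangent line at P: 8·(x − 1) + -5·(y − 3) = 0.
Expanding: 8*x - 5*y + 7 = 0.


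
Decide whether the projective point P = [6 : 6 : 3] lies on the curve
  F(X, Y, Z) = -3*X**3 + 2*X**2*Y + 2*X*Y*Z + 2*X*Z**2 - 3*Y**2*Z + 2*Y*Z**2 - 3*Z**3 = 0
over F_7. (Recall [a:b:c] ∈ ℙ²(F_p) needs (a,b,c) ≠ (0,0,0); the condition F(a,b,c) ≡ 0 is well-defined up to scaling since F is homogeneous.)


F(6,6,3) ≡ 0 (mod 7); P is on the curve.

Evaluate F(6, 6, 3) term-by-term (mod 7).
  -3*X**3 ↦ -3·216·1·1 = -648
  2*X**2*Y ↦ 2·36·6·1 = 432
  2*X*Y*Z ↦ 2·6·6·3 = 216
  2*X*Z**2 ↦ 2·6·1·9 = 108
  -3*Y**2*Z ↦ -3·1·36·3 = -324
  2*Y*Z**2 ↦ 2·1·6·9 = 108
  -3*Z**3 ↦ -3·1·1·27 = -81
Sum: F(6, 6, 3) = (-648) + (432) + (216) + (108) + (-324) + (108) + (-81) = -189.
Reducing mod 7: -189 ≡ 0 (mod 7).
Since F(a, b, c) ≡ 0 (mod 7), P lies on the curve.


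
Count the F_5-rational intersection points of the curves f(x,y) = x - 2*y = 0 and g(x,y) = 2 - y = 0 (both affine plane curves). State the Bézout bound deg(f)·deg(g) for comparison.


Common zeros: {(4, 2)}; count = 1; Bézout bound = 1.

deg(f) = 1, deg(g) = 1, so Bézout bound = 1.
Scan x ∈ F_5. For each x, list the y ∈ F_5 with f(x, y) ≡ 0 and those with g(x, y) ≡ 0 (mod 5); the common zeros in that column are the intersection.
  x = 0: f ≡ 0 at y ∈ {0}; g ≡ 0 at y ∈ {2}; common: ∅.
  x = 1: f ≡ 0 at y ∈ {3}; g ≡ 0 at y ∈ {2}; common: ∅.
  x = 2: f ≡ 0 at y ∈ {1}; g ≡ 0 at y ∈ {2}; common: ∅.
  x = 3: f ≡ 0 at y ∈ {4}; g ≡ 0 at y ∈ {2}; common: ∅.
  x = 4: f ≡ 0 at y ∈ {2}; g ≡ 0 at y ∈ {2}; common: {2}.
Collecting: common zeros = {(4, 2)}, so the count is 1.
Comparison with the Bézout bound: 1 ≤ 1 = deg(f)·deg(g), as expected for curves with no common component (the bound is attained).


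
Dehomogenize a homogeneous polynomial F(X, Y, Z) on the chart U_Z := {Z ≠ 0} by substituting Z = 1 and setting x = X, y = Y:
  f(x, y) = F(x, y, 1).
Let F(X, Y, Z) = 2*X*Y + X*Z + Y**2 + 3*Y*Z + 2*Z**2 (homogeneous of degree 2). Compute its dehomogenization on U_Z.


f(x, y) = 2*x*y + x + y**2 + 3*y + 2

On U_Z we set Z = 1. Each monomial c·X^i·Y^j·Z^k in F becomes c·x^i·y^j·1^k = c·x^i·y^j.
Substituting Z = 1: F(X, Y, 1) = 2*x*y + x + y**2 + 3*y + 2.
Note: deg(f) ≤ deg(F) = 2; strict inequality happens when F is divisible by Z (lost terms).


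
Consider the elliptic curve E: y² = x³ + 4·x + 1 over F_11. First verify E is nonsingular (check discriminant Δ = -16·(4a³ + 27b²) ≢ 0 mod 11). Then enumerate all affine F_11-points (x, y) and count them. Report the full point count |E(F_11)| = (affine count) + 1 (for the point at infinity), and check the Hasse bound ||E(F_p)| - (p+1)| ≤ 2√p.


Affine points = {(0, 1), (0, 10), (4, 2), (4, 9), (5, 5), (5, 6), (7, 3), (7, 8)}; affine count = 8; |E(F_11)| = 9.

Discriminant check: Δ ∝ 4a³ + 27b² = 4·4³ + 27·1² = 4·64 + 27·1 ≡ 8 (mod 11). Nonzero ⇒ E is nonsingular.
For each x ∈ F_11, compute rhs = x³ + 4·x + 1 mod 11, then count y ∈ F_11 with y² ≡ rhs.
  x = 0: rhs = 1, matching y values: 1, 10 (2 points).
  x = 1: rhs = 6, matching y values: none (0 points).
  x = 2: rhs = 6, matching y values: none (0 points).
  x = 3: rhs = 7, matching y values: none (0 points).
  x = 4: rhs = 4, matching y values: 2, 9 (2 points).
  x = 5: rhs = 3, matching y values: 5, 6 (2 points).
  x = 6: rhs = 10, matching y values: none (0 points).
  x = 7: rhs = 9, matching y values: 3, 8 (2 points).
  x = 8: rhs = 6, matching y values: none (0 points).
  x = 9: rhs = 7, matching y values: none (0 points).
  x = 10: rhs = 7, matching y values: none (0 points).
Total affine count: 8.
Full point count |E(F_11)| = 8 + 1 = 9.
Hasse bound: |9 − (11+1)| = |-3| = 3 ≤ 2√11 ≈ 6.6332 ✓.


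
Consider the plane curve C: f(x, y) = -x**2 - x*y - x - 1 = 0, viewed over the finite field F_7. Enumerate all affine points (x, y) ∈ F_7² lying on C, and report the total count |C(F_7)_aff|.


Affine F_7-points: {(1, 4), (2, 0), (3, 5), (4, 0), (5, 5), (6, 1)}; count = 6.

For each of the 49 pairs (x, y) ∈ F_7², evaluate f(x, y) mod 7. Record the zeros.
  x = 0: [0↦6, 1↦6, 2↦6, 3↦6, 4↦6, 5↦6, 6↦6]  zeros at y ∈ ∅
  x = 1: [0↦4, 1↦3, 2↦2, 3↦1, 4↦0, 5↦6, 6↦5]  zeros at y ∈ {4}
  x = 2: [0↦0, 1↦5, 2↦3, 3↦1, 4↦6, 5↦4, 6↦2]  zeros at y ∈ {0}
  x = 3: [0↦1, 1↦5, 2↦2, 3↦6, 4↦3, 5↦0, 6↦4]  zeros at y ∈ {5}
  x = 4: [0↦0, 1↦3, 2↦6, 3↦2, 4↦5, 5↦1, 6↦4]  zeros at y ∈ {0}
  x = 5: [0↦4, 1↦6, 2↦1, 3↦3, 4↦5, 5↦0, 6↦2]  zeros at y ∈ {5}
  x = 6: [0↦6, 1↦0, 2↦1, 3↦2, 4↦3, 5↦4, 6↦5]  zeros at y ∈ {1}
Collecting zeros: affine points = {(1, 4), (2, 0), (3, 5), (4, 0), (5, 5), (6, 1)}.
Total count |C(F_7)_aff| = 6.


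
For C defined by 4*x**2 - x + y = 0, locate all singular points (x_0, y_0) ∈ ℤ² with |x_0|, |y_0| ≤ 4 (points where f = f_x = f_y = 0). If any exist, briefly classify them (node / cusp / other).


No singular points in the scanned grid; C is smooth there.

Compute partial derivatives:
  f_x = 8*x - 1.
  f_y = 1.
f_y = 1 is a nonzero constant, so f_y never vanishes: no point (x, y) can satisfy f = f_x = f_y = 0. In particular no (x, y) ∈ {−4, ..., 4}² is singular; the curve is smooth.


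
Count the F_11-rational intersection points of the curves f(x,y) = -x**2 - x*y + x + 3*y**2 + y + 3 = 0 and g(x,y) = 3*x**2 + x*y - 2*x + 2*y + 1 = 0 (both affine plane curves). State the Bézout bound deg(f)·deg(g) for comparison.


Common zeros: ∅; count = 0; Bézout bound = 4.

deg(f) = 2, deg(g) = 2, so Bézout bound = 4.
Scan x ∈ F_11. For each x, list the y ∈ F_11 with f(x, y) ≡ 0 and those with g(x, y) ≡ 0 (mod 11); the common zeros in that column are the intersection.
  x = 0: f ≡ 0 at y ∈ {3, 4}; g ≡ 0 at y ∈ {5}; common: ∅.
  x = 1: f ≡ 0 at y ∈ ∅; g ≡ 0 at y ∈ {3}; common: ∅.
  x = 2: f ≡ 0 at y ∈ {2}; g ≡ 0 at y ∈ {6}; common: ∅.
  x = 3: f ≡ 0 at y ∈ ∅; g ≡ 0 at y ∈ {0}; common: ∅.
  x = 4: f ≡ 0 at y ∈ ∅; g ≡ 0 at y ∈ {6}; common: ∅.
  x = 5: f ≡ 0 at y ∈ {8}; g ≡ 0 at y ∈ {0}; common: ∅.
  x = 6: f ≡ 0 at y ∈ ∅; g ≡ 0 at y ∈ {3}; common: ∅.
  x = 7: f ≡ 0 at y ∈ {6, 7}; g ≡ 0 at y ∈ {1}; common: ∅.
  x = 8: f ≡ 0 at y ∈ {2, 4}; g ≡ 0 at y ∈ {1}; common: ∅.
  x = 9: f ≡ 0 at y ∈ {3, 7}; g ≡ 0 at y ∈ ∅; common: ∅.
  x = 10: f ≡ 0 at y ∈ {6, 8}; g ≡ 0 at y ∈ {5}; common: ∅.
Collecting: common zeros = ∅, so the count is 0.
Comparison with the Bézout bound: 0 ≤ 4 = deg(f)·deg(g), as expected for curves with no common component (the affine F_11-count falls short of the bound because intersections may lie at infinity, over extension fields, or carry multiplicity).


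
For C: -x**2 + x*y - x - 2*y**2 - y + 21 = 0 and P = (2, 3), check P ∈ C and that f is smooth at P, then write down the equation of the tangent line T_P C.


Tangent line at P: -2*x - 11*y + 37 = 0.

Step 1: f(2, 3) = 0, so P lies on C.
Step 2: partial derivatives
  f_x(x, y) = -2*x + y - 1, f_y(x, y) = x - 4*y - 1.
  f_x(P) = -2, f_y(P) = -11 (gradient nonzero, so P is smooth).
Step 3: tangent line at P: -2·(x − 2) + -11·(y − 3) = 0.
Expanding: -2*x - 11*y + 37 = 0.


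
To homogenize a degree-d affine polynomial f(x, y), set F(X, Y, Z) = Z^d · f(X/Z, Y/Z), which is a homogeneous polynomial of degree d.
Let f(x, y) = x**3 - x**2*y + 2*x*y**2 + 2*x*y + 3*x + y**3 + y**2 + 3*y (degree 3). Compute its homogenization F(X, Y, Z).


F(X, Y, Z) = X**3 - X**2*Y + 2*X*Y**2 + 2*X*Y*Z + 3*X*Z**2 + Y**3 + Y**2*Z + 3*Y*Z**2

deg(f) = 3.
Substitute x = X/Z, y = Y/Z into f, then multiply by Z^3.
  monomial 1·x^3·y^0 ↦ 1·X^3·Y^0·Z^0.
  monomial -1·x^2·y^1 ↦ -1·X^2·Y^1·Z^0.
  monomial 2·x^1·y^2 ↦ 2·X^1·Y^2·Z^0.
  monomial 2·x^1·y^1 ↦ 2·X^1·Y^1·Z^1.
  monomial 3·x^1·y^0 ↦ 3·X^1·Y^0·Z^2.
  monomial 1·x^0·y^3 ↦ 1·X^0·Y^3·Z^0.
  monomial 1·x^0·y^2 ↦ 1·X^0·Y^2·Z^1.
  monomial 3·x^0·y^1 ↦ 3·X^0·Y^1·Z^2.
Collecting: F(X, Y, Z) = X**3 - X**2*Y + 2*X*Y**2 + 2*X*Y*Z + 3*X*Z**2 + Y**3 + Y**2*Z + 3*Y*Z**2.


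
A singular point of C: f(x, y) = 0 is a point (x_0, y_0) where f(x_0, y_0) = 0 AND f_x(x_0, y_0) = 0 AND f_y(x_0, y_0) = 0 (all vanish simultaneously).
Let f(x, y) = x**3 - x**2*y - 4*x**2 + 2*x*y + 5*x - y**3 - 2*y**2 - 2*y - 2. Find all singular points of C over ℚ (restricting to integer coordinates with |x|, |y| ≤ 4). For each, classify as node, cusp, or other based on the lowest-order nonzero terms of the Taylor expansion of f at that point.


Singular points: {(1, -1)}; classification: cusp.

Compute partial derivatives:
  f_x = 3*x**2 - 2*x*y - 8*x + 2*y + 5.
  f_y = -x**2 + 2*x - 3*y**2 - 4*y - 2.
Scan x_0 ∈ {−4, ..., 4}. For each x_0, f_y(x_0, y) is a polynomial in y; find its integer roots y ∈ {−4, ..., 4}, then test f_x and f at those candidates.
  x = -4: f_y(-4, y) = -3*y**2 - 4*y - 26; no integer root y with |y| ≤ 4.
  x = -3: f_y(-3, y) = -3*y**2 - 4*y - 17; no integer root y with |y| ≤ 4.
  x = -2: f_y(-2, y) = -3*y**2 - 4*y - 10; no integer root y with |y| ≤ 4.
  x = -1: f_y(-1, y) = -3*y**2 - 4*y - 5; no integer root y with |y| ≤ 4.
  x = 0: f_y(0, y) = -3*y**2 - 4*y - 2; no integer root y with |y| ≤ 4.
  x = 1: f_y(1, y) = -3*y**2 - 4*y - 1; vanishes at y ∈ {-1}. (1, -1): f_x = 0, f = 0 — SINGULAR.
  x = 2: f_y(2, y) = -3*y**2 - 4*y - 2; no integer root y with |y| ≤ 4.
  x = 3: f_y(3, y) = -3*y**2 - 4*y - 5; no integer root y with |y| ≤ 4.
  x = 4: f_y(4, y) = -3*y**2 - 4*y - 10; no integer root y with |y| ≤ 4.
Only singular point on the grid: (1, -1).
Classify: substitute x = 1 + u, y = -1 + v and expand: f = u**3 - u**2*v - v**3 + v**2.
No constant or linear terms (consistent with a singular point). Quadratic part: v**2. Cubic part: u**3 - u**2*v - v**3.
The quadratic part v**2 is a perfect square, so there is a single (double) tangent line v = 0, i.e. y = -1. Restricting the cubic part to that line (v = 0) leaves u**3 ≠ 0, so f is not divisible by v and the branch is v² ≈ -u**3 to lowest order — this is a cusp.
Classification: cusp.


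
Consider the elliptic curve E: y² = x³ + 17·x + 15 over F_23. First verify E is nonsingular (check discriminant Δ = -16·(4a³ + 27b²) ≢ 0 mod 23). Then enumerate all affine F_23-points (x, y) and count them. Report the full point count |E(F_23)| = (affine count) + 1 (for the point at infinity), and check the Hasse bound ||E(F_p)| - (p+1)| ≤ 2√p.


Affine points = {(3, 1), (3, 22), (4, 3), (4, 20), (5, 8), (5, 15), (9, 0), (10, 9), (10, 14), (13, 8), (13, 15), (16, 6), (16, 17), (18, 9), (18, 14), (20, 11), (20, 12)}; affine count = 17; |E(F_23)| = 18.

Discriminant check: Δ ∝ 4a³ + 27b² = 4·17³ + 27·15² = 4·4913 + 27·225 ≡ 13 (mod 23). Nonzero ⇒ E is nonsingular.
For each x ∈ F_23, compute rhs = x³ + 17·x + 15 mod 23, then count y ∈ F_23 with y² ≡ rhs.
  x = 0: rhs = 15, matching y values: none (0 points).
  x = 1: rhs = 10, matching y values: none (0 points).
  x = 2: rhs = 11, matching y values: none (0 points).
  x = 3: rhs = 1, matching y values: 1, 22 (2 points).
  x = 4: rhs = 9, matching y values: 3, 20 (2 points).
  x = 5: rhs = 18, matching y values: 8, 15 (2 points).
  x = 6: rhs = 11, matching y values: none (0 points).
  x = 7: rhs = 17, matching y values: none (0 points).
  x = 8: rhs = 19, matching y values: none (0 points).
  x = 9: rhs = 0, matching y values: 0 (1 points).
  x = 10: rhs = 12, matching y values: 9, 14 (2 points).
  x = 11: rhs = 15, matching y values: none (0 points).
  x = 12: rhs = 15, matching y values: none (0 points).
  x = 13: rhs = 18, matching y values: 8, 15 (2 points).
  x = 14: rhs = 7, matching y values: none (0 points).
  x = 15: rhs = 11, matching y values: none (0 points).
  x = 16: rhs = 13, matching y values: 6, 17 (2 points).
  x = 17: rhs = 19, matching y values: none (0 points).
  x = 18: rhs = 12, matching y values: 9, 14 (2 points).
  x = 19: rhs = 21, matching y values: none (0 points).
  x = 20: rhs = 6, matching y values: 11, 12 (2 points).
  x = 21: rhs = 19, matching y values: none (0 points).
  x = 22: rhs = 20, matching y values: none (0 points).
Total affine count: 17.
Full point count |E(F_23)| = 17 + 1 = 18.
Hasse bound: |18 − (23+1)| = |-6| = 6 ≤ 2√23 ≈ 9.5917 ✓.


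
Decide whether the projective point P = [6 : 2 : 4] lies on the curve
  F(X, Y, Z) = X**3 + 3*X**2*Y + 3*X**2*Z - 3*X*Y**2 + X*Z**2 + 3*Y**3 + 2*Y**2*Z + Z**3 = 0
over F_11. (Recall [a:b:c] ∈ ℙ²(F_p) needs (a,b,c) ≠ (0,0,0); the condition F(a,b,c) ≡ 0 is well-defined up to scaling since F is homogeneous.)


F(6,2,4) ≡ 7 (mod 11); P is NOT on the curve.

Evaluate F(6, 2, 4) term-by-term (mod 11).
  X**3 ↦ 1·216·1·1 = 216
  3*X**2*Y ↦ 3·36·2·1 = 216
  3*X**2*Z ↦ 3·36·1·4 = 432
  -3*X*Y**2 ↦ -3·6·4·1 = -72
  X*Z**2 ↦ 1·6·1·16 = 96
  3*Y**3 ↦ 3·1·8·1 = 24
  2*Y**2*Z ↦ 2·1·4·4 = 32
  Z**3 ↦ 1·1·1·64 = 64
Sum: F(6, 2, 4) = (216) + (216) + (432) + (-72) + (96) + (24) + (32) + (64) = 1008.
Reducing mod 11: 1008 ≡ 7 (mod 11).
Since F(a, b, c) ≡ 7 ≠ 0 (mod 11), P does NOT lie on the curve.


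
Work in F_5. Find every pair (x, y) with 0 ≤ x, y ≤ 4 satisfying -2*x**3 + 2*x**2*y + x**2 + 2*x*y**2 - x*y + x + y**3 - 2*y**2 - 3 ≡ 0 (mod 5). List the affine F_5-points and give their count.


Affine F_5-points: {(1, 4), (2, 2), (2, 3), (3, 0), (3, 1)}; count = 5.

For each of the 25 pairs (x, y) ∈ F_5², evaluate f(x, y) mod 5. Record the zeros.
  x = 0: [0↦2, 1↦1, 2↦2, 3↦1, 4↦4]  zeros at y ∈ ∅
  x = 1: [0↦2, 1↦4, 2↦2, 3↦2, 4↦0]  zeros at y ∈ {4}
  x = 2: [0↦2, 1↦1, 2↦0, 3↦0, 4↦2]  zeros at y ∈ {2, 3}
  x = 3: [0↦0, 1↦0, 2↦4, 3↦3, 4↦3]  zeros at y ∈ {0, 1}
  x = 4: [0↦4, 1↦4, 2↦2, 3↦4, 4↦1]  zeros at y ∈ ∅
Collecting zeros: affine points = {(1, 4), (2, 2), (2, 3), (3, 0), (3, 1)}.
Total count |C(F_5)_aff| = 5.


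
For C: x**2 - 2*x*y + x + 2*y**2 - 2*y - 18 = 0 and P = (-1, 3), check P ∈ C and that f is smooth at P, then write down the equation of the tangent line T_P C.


Tangent line at P: -7*x + 12*y - 43 = 0.

Step 1: f(-1, 3) = 0, so P lies on C.
Step 2: partial derivatives
  f_x(x, y) = 2*x - 2*y + 1, f_y(x, y) = -2*x + 4*y - 2.
  f_x(P) = -7, f_y(P) = 12 (gradient nonzero, so P is smooth).
Step 3: tangent line at P: -7·(x − -1) + 12·(y − 3) = 0.
Expanding: -7*x + 12*y - 43 = 0.


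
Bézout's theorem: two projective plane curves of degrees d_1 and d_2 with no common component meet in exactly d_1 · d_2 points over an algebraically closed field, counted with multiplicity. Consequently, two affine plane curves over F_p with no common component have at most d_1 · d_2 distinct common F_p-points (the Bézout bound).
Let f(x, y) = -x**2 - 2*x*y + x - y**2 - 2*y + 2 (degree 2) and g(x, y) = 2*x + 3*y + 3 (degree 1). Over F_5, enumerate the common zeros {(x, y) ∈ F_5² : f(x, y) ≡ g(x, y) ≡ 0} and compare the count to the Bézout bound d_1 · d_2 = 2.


Common zeros: ∅; count = 0; Bézout bound = 2.

deg(f) = 2, deg(g) = 1, so Bézout bound = 2.
Scan x ∈ F_5. For each x, list the y ∈ F_5 with f(x, y) ≡ 0 and those with g(x, y) ≡ 0 (mod 5); the common zeros in that column are the intersection.
  x = 0: f ≡ 0 at y ∈ ∅; g ≡ 0 at y ∈ {4}; common: ∅.
  x = 1: f ≡ 0 at y ∈ {2, 4}; g ≡ 0 at y ∈ {0}; common: ∅.
  x = 2: f ≡ 0 at y ∈ {0, 4}; g ≡ 0 at y ∈ {1}; common: ∅.
  x = 3: f ≡ 0 at y ∈ ∅; g ≡ 0 at y ∈ {2}; common: ∅.
  x = 4: f ≡ 0 at y ∈ {0}; g ≡ 0 at y ∈ {3}; common: ∅.
Collecting: common zeros = ∅, so the count is 0.
Comparison with the Bézout bound: 0 ≤ 2 = deg(f)·deg(g), as expected for curves with no common component (the affine F_5-count falls short of the bound because intersections may lie at infinity, over extension fields, or carry multiplicity).


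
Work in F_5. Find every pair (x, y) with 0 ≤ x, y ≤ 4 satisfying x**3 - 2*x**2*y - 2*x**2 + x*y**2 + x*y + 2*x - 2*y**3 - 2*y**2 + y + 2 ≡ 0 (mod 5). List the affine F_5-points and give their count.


Affine F_5-points: {(0, 2), (1, 1), (1, 3), (2, 2), (3, 3), (4, 1), (4, 2), (4, 3)}; count = 8.

For each of the 25 pairs (x, y) ∈ F_5², evaluate f(x, y) mod 5. Record the zeros.
  x = 0: [0↦2, 1↦4, 2↦0, 3↦3, 4↦1]  zeros at y ∈ {2}
  x = 1: [0↦3, 1↦0, 2↦3, 3↦0, 4↦4]  zeros at y ∈ {1, 3}
  x = 2: [0↦1, 1↦4, 2↦0, 3↦2, 4↦3]  zeros at y ∈ {2}
  x = 3: [0↦2, 1↦2, 2↦2, 3↦0, 4↦4]  zeros at y ∈ {3}
  x = 4: [0↦2, 1↦0, 2↦0, 3↦0, 4↦3]  zeros at y ∈ {1, 2, 3}
Collecting zeros: affine points = {(0, 2), (1, 1), (1, 3), (2, 2), (3, 3), (4, 1), (4, 2), (4, 3)}.
Total count |C(F_5)_aff| = 8.


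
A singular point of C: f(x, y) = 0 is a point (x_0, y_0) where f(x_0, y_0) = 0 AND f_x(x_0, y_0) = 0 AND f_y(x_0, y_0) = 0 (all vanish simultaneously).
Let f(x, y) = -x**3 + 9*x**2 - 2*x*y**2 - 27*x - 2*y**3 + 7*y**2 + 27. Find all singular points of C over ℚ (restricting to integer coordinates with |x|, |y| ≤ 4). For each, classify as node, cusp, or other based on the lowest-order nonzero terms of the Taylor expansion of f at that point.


Singular points: {(3, 0)}; classification: cusp.

Compute partial derivatives:
  f_x = -3*x**2 + 18*x - 2*y**2 - 27.
  f_y = -4*x*y - 6*y**2 + 14*y.
Scan x_0 ∈ {−4, ..., 4}. For each x_0, f_y(x_0, y) is a polynomial in y; find its integer roots y ∈ {−4, ..., 4}, then test f_x and f at those candidates.
  x = -4: f_y(-4, y) = -6*y**2 + 30*y; vanishes at y ∈ {0}. (-4, 0): f_x = -147 ≠ 0.
  x = -3: f_y(-3, y) = -6*y**2 + 26*y; vanishes at y ∈ {0}. (-3, 0): f_x = -108 ≠ 0.
  x = -2: f_y(-2, y) = -6*y**2 + 22*y; vanishes at y ∈ {0}. (-2, 0): f_x = -75 ≠ 0.
  x = -1: f_y(-1, y) = -6*y**2 + 18*y; vanishes at y ∈ {0, 3}. (-1, 0): f_x = -48 ≠ 0; (-1, 3): f_x = -66 ≠ 0.
  x = 0: f_y(0, y) = -6*y**2 + 14*y; vanishes at y ∈ {0}. (0, 0): f_x = -27 ≠ 0.
  x = 1: f_y(1, y) = -6*y**2 + 10*y; vanishes at y ∈ {0}. (1, 0): f_x = -12 ≠ 0.
  x = 2: f_y(2, y) = -6*y**2 + 6*y; vanishes at y ∈ {0, 1}. (2, 0): f_x = -3 ≠ 0; (2, 1): f_x = -5 ≠ 0.
  x = 3: f_y(3, y) = -6*y**2 + 2*y; vanishes at y ∈ {0}. (3, 0): f_x = 0, f = 0 — SINGULAR.
  x = 4: f_y(4, y) = -6*y**2 - 2*y; vanishes at y ∈ {0}. (4, 0): f_x = -3 ≠ 0.
Only singular point on the grid: (3, 0).
Classify: substitute x = 3 + u, y = 0 + v and expand: f = -u**3 - 2*u*v**2 - 2*v**3 + v**2.
No constant or linear terms (consistent with a singular point). Quadratic part: v**2. Cubic part: -u**3 - 2*u*v**2 - 2*v**3.
The quadratic part v**2 is a perfect square, so there is a single (double) tangent line v = 0, i.e. y = 0. Restricting the cubic part to that line (v = 0) leaves -u**3 ≠ 0, so f is not divisible by v and the branch is v² ≈ u**3 to lowest order — this is a cusp.
Classification: cusp.


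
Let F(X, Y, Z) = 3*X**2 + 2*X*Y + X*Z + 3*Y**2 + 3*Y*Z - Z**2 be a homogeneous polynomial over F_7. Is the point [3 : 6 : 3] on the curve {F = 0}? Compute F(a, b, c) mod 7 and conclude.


F(3,6,3) ≡ 1 (mod 7); P is NOT on the curve.

Evaluate F(3, 6, 3) term-by-term (mod 7).
  3*X**2 ↦ 3·9·1·1 = 27
  2*X*Y ↦ 2·3·6·1 = 36
  X*Z ↦ 1·3·1·3 = 9
  3*Y**2 ↦ 3·1·36·1 = 108
  3*Y*Z ↦ 3·1·6·3 = 54
  -Z**2 ↦ -1·1·1·9 = -9
Sum: F(3, 6, 3) = (27) + (36) + (9) + (108) + (54) + (-9) = 225.
Reducing mod 7: 225 ≡ 1 (mod 7).
Since F(a, b, c) ≡ 1 ≠ 0 (mod 7), P does NOT lie on the curve.


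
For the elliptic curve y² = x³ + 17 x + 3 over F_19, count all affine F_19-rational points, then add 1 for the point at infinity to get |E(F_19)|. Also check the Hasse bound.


Affine points = {(2, 8), (2, 11), (3, 9), (3, 10), (5, 2), (5, 17), (6, 6), (6, 13), (7, 3), (7, 16), (8, 9), (8, 10), (9, 7), (9, 12), (11, 1), (11, 18), (12, 4), (12, 15), (15, 2), (15, 17), (16, 1), (16, 18), (18, 2), (18, 17)}; affine count = 24; |E(F_19)| = 25.

Discriminant check: Δ ∝ 4a³ + 27b² = 4·17³ + 27·3² = 4·4913 + 27·9 ≡ 2 (mod 19). Nonzero ⇒ E is nonsingular.
For each x ∈ F_19, compute rhs = x³ + 17·x + 3 mod 19, then count y ∈ F_19 with y² ≡ rhs.
  x = 0: rhs = 3, matching y values: none (0 points).
  x = 1: rhs = 2, matching y values: none (0 points).
  x = 2: rhs = 7, matching y values: 8, 11 (2 points).
  x = 3: rhs = 5, matching y values: 9, 10 (2 points).
  x = 4: rhs = 2, matching y values: none (0 points).
  x = 5: rhs = 4, matching y values: 2, 17 (2 points).
  x = 6: rhs = 17, matching y values: 6, 13 (2 points).
  x = 7: rhs = 9, matching y values: 3, 16 (2 points).
  x = 8: rhs = 5, matching y values: 9, 10 (2 points).
  x = 9: rhs = 11, matching y values: 7, 12 (2 points).
  x = 10: rhs = 14, matching y values: none (0 points).
  x = 11: rhs = 1, matching y values: 1, 18 (2 points).
  x = 12: rhs = 16, matching y values: 4, 15 (2 points).
  x = 13: rhs = 8, matching y values: none (0 points).
  x = 14: rhs = 2, matching y values: none (0 points).
  x = 15: rhs = 4, matching y values: 2, 17 (2 points).
  x = 16: rhs = 1, matching y values: 1, 18 (2 points).
  x = 17: rhs = 18, matching y values: none (0 points).
  x = 18: rhs = 4, matching y values: 2, 17 (2 points).
Total affine count: 24.
Full point count |E(F_19)| = 24 + 1 = 25.
Hasse bound: |25 − (19+1)| = |5| = 5 ≤ 2√19 ≈ 8.7178 ✓.


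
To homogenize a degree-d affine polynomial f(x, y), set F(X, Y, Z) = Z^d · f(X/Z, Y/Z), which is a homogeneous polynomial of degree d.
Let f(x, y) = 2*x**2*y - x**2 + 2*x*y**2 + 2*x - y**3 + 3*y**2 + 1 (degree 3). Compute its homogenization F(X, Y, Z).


F(X, Y, Z) = 2*X**2*Y - X**2*Z + 2*X*Y**2 + 2*X*Z**2 - Y**3 + 3*Y**2*Z + Z**3

deg(f) = 3.
Substitute x = X/Z, y = Y/Z into f, then multiply by Z^3.
  monomial 2·x^2·y^1 ↦ 2·X^2·Y^1·Z^0.
  monomial -1·x^2·y^0 ↦ -1·X^2·Y^0·Z^1.
  monomial 2·x^1·y^2 ↦ 2·X^1·Y^2·Z^0.
  monomial 2·x^1·y^0 ↦ 2·X^1·Y^0·Z^2.
  monomial -1·x^0·y^3 ↦ -1·X^0·Y^3·Z^0.
  monomial 3·x^0·y^2 ↦ 3·X^0·Y^2·Z^1.
  monomial 1·x^0·y^0 ↦ 1·X^0·Y^0·Z^3.
Collecting: F(X, Y, Z) = 2*X**2*Y - X**2*Z + 2*X*Y**2 + 2*X*Z**2 - Y**3 + 3*Y**2*Z + Z**3.


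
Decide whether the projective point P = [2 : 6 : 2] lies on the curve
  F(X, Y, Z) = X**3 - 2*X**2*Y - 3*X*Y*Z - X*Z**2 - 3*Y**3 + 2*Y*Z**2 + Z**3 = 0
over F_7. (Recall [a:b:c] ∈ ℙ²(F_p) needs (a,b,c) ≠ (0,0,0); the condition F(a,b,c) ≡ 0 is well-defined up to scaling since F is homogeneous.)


F(2,6,2) ≡ 2 (mod 7); P is NOT on the curve.

Evaluate F(2, 6, 2) term-by-term (mod 7).
  X**3 ↦ 1·8·1·1 = 8
  -2*X**2*Y ↦ -2·4·6·1 = -48
  -3*X*Y*Z ↦ -3·2·6·2 = -72
  -X*Z**2 ↦ -1·2·1·4 = -8
  -3*Y**3 ↦ -3·1·216·1 = -648
  2*Y*Z**2 ↦ 2·1·6·4 = 48
  Z**3 ↦ 1·1·1·8 = 8
Sum: F(2, 6, 2) = (8) + (-48) + (-72) + (-8) + (-648) + (48) + (8) = -712.
Reducing mod 7: -712 ≡ 2 (mod 7).
Since F(a, b, c) ≡ 2 ≠ 0 (mod 7), P does NOT lie on the curve.


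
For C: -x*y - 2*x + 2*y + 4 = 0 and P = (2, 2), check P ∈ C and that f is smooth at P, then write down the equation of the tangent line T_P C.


Tangent line at P: 8 - 4*x = 0.

Step 1: f(2, 2) = 0, so P lies on C.
Step 2: partial derivatives
  f_x(x, y) = -y - 2, f_y(x, y) = 2 - x.
  f_x(P) = -4, f_y(P) = 0 (gradient nonzero, so P is smooth).
Step 3: tangent line at P: -4·(x − 2) + 0·(y − 2) = 0.
Expanding: 8 - 4*x = 0.


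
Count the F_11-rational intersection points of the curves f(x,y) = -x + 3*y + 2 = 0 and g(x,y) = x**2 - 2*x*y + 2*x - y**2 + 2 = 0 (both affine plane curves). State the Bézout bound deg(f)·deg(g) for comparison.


Common zeros: ∅; count = 0; Bézout bound = 2.

deg(f) = 1, deg(g) = 2, so Bézout bound = 2.
Scan x ∈ F_11. For each x, list the y ∈ F_11 with f(x, y) ≡ 0 and those with g(x, y) ≡ 0 (mod 11); the common zeros in that column are the intersection.
  x = 0: f ≡ 0 at y ∈ {3}; g ≡ 0 at y ∈ ∅; common: ∅.
  x = 1: f ≡ 0 at y ∈ {7}; g ≡ 0 at y ∈ ∅; common: ∅.
  x = 2: f ≡ 0 at y ∈ {0}; g ≡ 0 at y ∈ {3, 4}; common: ∅.
  x = 3: f ≡ 0 at y ∈ {4}; g ≡ 0 at y ∈ {6, 10}; common: ∅.
  x = 4: f ≡ 0 at y ∈ {8}; g ≡ 0 at y ∈ {4, 10}; common: ∅.
  x = 5: f ≡ 0 at y ∈ {1}; g ≡ 0 at y ∈ ∅; common: ∅.
  x = 6: f ≡ 0 at y ∈ {5}; g ≡ 0 at y ∈ {2, 8}; common: ∅.
  x = 7: f ≡ 0 at y ∈ {9}; g ≡ 0 at y ∈ {2, 6}; common: ∅.
  x = 8: f ≡ 0 at y ∈ {2}; g ≡ 0 at y ∈ {8, 9}; common: ∅.
  x = 9: f ≡ 0 at y ∈ {6}; g ≡ 0 at y ∈ ∅; common: ∅.
  x = 10: f ≡ 0 at y ∈ {10}; g ≡ 0 at y ∈ ∅; common: ∅.
Collecting: common zeros = ∅, so the count is 0.
Comparison with the Bézout bound: 0 ≤ 2 = deg(f)·deg(g), as expected for curves with no common component (the affine F_11-count falls short of the bound because intersections may lie at infinity, over extension fields, or carry multiplicity).


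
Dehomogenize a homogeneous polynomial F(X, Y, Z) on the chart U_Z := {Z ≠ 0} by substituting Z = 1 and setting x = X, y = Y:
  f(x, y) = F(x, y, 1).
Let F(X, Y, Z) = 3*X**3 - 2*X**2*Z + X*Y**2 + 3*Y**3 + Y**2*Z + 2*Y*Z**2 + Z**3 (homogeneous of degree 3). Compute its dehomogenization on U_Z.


f(x, y) = 3*x**3 - 2*x**2 + x*y**2 + 3*y**3 + y**2 + 2*y + 1

On U_Z we set Z = 1. Each monomial c·X^i·Y^j·Z^k in F becomes c·x^i·y^j·1^k = c·x^i·y^j.
Substituting Z = 1: F(X, Y, 1) = 3*x**3 - 2*x**2 + x*y**2 + 3*y**3 + y**2 + 2*y + 1.
Note: deg(f) ≤ deg(F) = 3; strict inequality happens when F is divisible by Z (lost terms).


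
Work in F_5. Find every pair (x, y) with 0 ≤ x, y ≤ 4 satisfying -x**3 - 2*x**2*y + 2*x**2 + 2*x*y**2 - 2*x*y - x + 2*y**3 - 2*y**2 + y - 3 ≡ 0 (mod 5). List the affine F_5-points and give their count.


Affine F_5-points: {(2, 0), (3, 0), (3, 4), (4, 1)}; count = 4.

For each of the 25 pairs (x, y) ∈ F_5², evaluate f(x, y) mod 5. Record the zeros.
  x = 0: [0↦2, 1↦3, 2↦2, 3↦1, 4↦2]  zeros at y ∈ ∅
  x = 1: [0↦2, 1↦1, 2↦2, 3↦2, 4↦3]  zeros at y ∈ ∅
  x = 2: [0↦0, 1↦3, 2↦2, 3↦4, 4↦1]  zeros at y ∈ {0}
  x = 3: [0↦0, 1↦3, 2↦1, 3↦1, 4↦0]  zeros at y ∈ {0, 4}
  x = 4: [0↦1, 1↦0, 2↦3, 3↦2, 4↦4]  zeros at y ∈ {1}
Collecting zeros: affine points = {(2, 0), (3, 0), (3, 4), (4, 1)}.
Total count |C(F_5)_aff| = 4.


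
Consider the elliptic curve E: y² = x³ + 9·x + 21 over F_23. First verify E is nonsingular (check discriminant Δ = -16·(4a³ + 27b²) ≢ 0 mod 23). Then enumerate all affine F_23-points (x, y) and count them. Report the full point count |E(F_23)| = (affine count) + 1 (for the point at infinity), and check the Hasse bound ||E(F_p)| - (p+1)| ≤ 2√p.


Affine points = {(1, 10), (1, 13), (2, 1), (2, 22), (3, 11), (3, 12), (4, 11), (4, 12), (7, 6), (7, 17), (9, 7), (9, 16), (11, 5), (11, 18), (13, 9), (13, 14), (14, 4), (14, 19), (15, 9), (15, 14), (16, 11), (16, 12), (17, 2), (17, 21), (18, 9), (18, 14), (19, 6), (19, 17), (20, 6), (20, 17), (21, 8), (21, 15)}; affine count = 32; |E(F_23)| = 33.

Discriminant check: Δ ∝ 4a³ + 27b² = 4·9³ + 27·21² = 4·729 + 27·441 ≡ 11 (mod 23). Nonzero ⇒ E is nonsingular.
For each x ∈ F_23, compute rhs = x³ + 9·x + 21 mod 23, then count y ∈ F_23 with y² ≡ rhs.
  x = 0: rhs = 21, matching y values: none (0 points).
  x = 1: rhs = 8, matching y values: 10, 13 (2 points).
  x = 2: rhs = 1, matching y values: 1, 22 (2 points).
  x = 3: rhs = 6, matching y values: 11, 12 (2 points).
  x = 4: rhs = 6, matching y values: 11, 12 (2 points).
  x = 5: rhs = 7, matching y values: none (0 points).
  x = 6: rhs = 15, matching y values: none (0 points).
  x = 7: rhs = 13, matching y values: 6, 17 (2 points).
  x = 8: rhs = 7, matching y values: none (0 points).
  x = 9: rhs = 3, matching y values: 7, 16 (2 points).
  x = 10: rhs = 7, matching y values: none (0 points).
  x = 11: rhs = 2, matching y values: 5, 18 (2 points).
  x = 12: rhs = 17, matching y values: none (0 points).
  x = 13: rhs = 12, matching y values: 9, 14 (2 points).
  x = 14: rhs = 16, matching y values: 4, 19 (2 points).
  x = 15: rhs = 12, matching y values: 9, 14 (2 points).
  x = 16: rhs = 6, matching y values: 11, 12 (2 points).
  x = 17: rhs = 4, matching y values: 2, 21 (2 points).
  x = 18: rhs = 12, matching y values: 9, 14 (2 points).
  x = 19: rhs = 13, matching y values: 6, 17 (2 points).
  x = 20: rhs = 13, matching y values: 6, 17 (2 points).
  x = 21: rhs = 18, matching y values: 8, 15 (2 points).
  x = 22: rhs = 11, matching y values: none (0 points).
Total affine count: 32.
Full point count |E(F_23)| = 32 + 1 = 33.
Hasse bound: |33 − (23+1)| = |9| = 9 ≤ 2√23 ≈ 9.5917 ✓.


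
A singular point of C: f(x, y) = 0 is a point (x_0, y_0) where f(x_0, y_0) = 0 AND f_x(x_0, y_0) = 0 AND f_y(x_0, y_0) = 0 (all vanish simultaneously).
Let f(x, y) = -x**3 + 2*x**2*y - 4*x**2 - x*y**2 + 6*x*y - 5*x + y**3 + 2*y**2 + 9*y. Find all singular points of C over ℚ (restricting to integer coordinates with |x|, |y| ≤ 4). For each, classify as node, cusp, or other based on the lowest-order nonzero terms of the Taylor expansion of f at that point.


Singular points: {(-2, -1)}; classification: cusp.

Compute partial derivatives:
  f_x = -3*x**2 + 4*x*y - 8*x - y**2 + 6*y - 5.
  f_y = 2*x**2 - 2*x*y + 6*x + 3*y**2 + 4*y + 9.
Scan x_0 ∈ {−4, ..., 4}. For each x_0, f_y(x_0, y) is a polynomial in y; find its integer roots y ∈ {−4, ..., 4}, then test f_x and f at those candidates.
  x = -4: f_y(-4, y) = 3*y**2 + 12*y + 17; no integer root y with |y| ≤ 4.
  x = -3: f_y(-3, y) = 3*y**2 + 10*y + 9; no integer root y with |y| ≤ 4.
  x = -2: f_y(-2, y) = 3*y**2 + 8*y + 5; vanishes at y ∈ {-1}. (-2, -1): f_x = 0, f = 0 — SINGULAR.
  x = -1: f_y(-1, y) = 3*y**2 + 6*y + 5; no integer root y with |y| ≤ 4.
  x = 0: f_y(0, y) = 3*y**2 + 4*y + 9; no integer root y with |y| ≤ 4.
  x = 1: f_y(1, y) = 3*y**2 + 2*y + 17; no integer root y with |y| ≤ 4.
  x = 2: f_y(2, y) = 3*y**2 + 29; no integer root y with |y| ≤ 4.
  x = 3: f_y(3, y) = 3*y**2 - 2*y + 45; no integer root y with |y| ≤ 4.
  x = 4: f_y(4, y) = 3*y**2 - 4*y + 65; no integer root y with |y| ≤ 4.
Only singular point on the grid: (-2, -1).
Classify: substitute x = -2 + u, y = -1 + v and expand: f = -u**3 + 2*u**2*v - u*v**2 + v**3 + v**2.
No constant or linear terms (consistent with a singular point). Quadratic part: v**2. Cubic part: -u**3 + 2*u**2*v - u*v**2 + v**3.
The quadratic part v**2 is a perfect square, so there is a single (double) tangent line v = 0, i.e. y = -1. Restricting the cubic part to that line (v = 0) leaves -u**3 ≠ 0, so f is not divisible by v and the branch is v² ≈ u**3 to lowest order — this is a cusp.
Classification: cusp.


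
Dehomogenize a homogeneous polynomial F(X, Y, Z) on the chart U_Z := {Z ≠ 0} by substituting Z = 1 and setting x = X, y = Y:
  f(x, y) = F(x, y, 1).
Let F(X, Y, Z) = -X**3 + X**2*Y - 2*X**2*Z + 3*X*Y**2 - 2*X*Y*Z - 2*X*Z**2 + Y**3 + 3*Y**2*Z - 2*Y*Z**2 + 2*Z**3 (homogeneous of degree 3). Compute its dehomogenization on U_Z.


f(x, y) = -x**3 + x**2*y - 2*x**2 + 3*x*y**2 - 2*x*y - 2*x + y**3 + 3*y**2 - 2*y + 2

On U_Z we set Z = 1. Each monomial c·X^i·Y^j·Z^k in F becomes c·x^i·y^j·1^k = c·x^i·y^j.
Substituting Z = 1: F(X, Y, 1) = -x**3 + x**2*y - 2*x**2 + 3*x*y**2 - 2*x*y - 2*x + y**3 + 3*y**2 - 2*y + 2.
Note: deg(f) ≤ deg(F) = 3; strict inequality happens when F is divisible by Z (lost terms).


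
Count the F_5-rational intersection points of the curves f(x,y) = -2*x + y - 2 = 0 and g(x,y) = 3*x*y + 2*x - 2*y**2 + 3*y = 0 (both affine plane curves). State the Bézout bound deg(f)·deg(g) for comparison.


Common zeros: ∅; count = 0; Bézout bound = 2.

deg(f) = 1, deg(g) = 2, so Bézout bound = 2.
Scan x ∈ F_5. For each x, list the y ∈ F_5 with f(x, y) ≡ 0 and those with g(x, y) ≡ 0 (mod 5); the common zeros in that column are the intersection.
  x = 0: f ≡ 0 at y ∈ {2}; g ≡ 0 at y ∈ {0, 4}; common: ∅.
  x = 1: f ≡ 0 at y ∈ {4}; g ≡ 0 at y ∈ ∅; common: ∅.
  x = 2: f ≡ 0 at y ∈ {1}; g ≡ 0 at y ∈ ∅; common: ∅.
  x = 3: f ≡ 0 at y ∈ {3}; g ≡ 0 at y ∈ ∅; common: ∅.
  x = 4: f ≡ 0 at y ∈ {0}; g ≡ 0 at y ∈ {2, 3}; common: ∅.
Collecting: common zeros = ∅, so the count is 0.
Comparison with the Bézout bound: 0 ≤ 2 = deg(f)·deg(g), as expected for curves with no common component (the affine F_5-count falls short of the bound because intersections may lie at infinity, over extension fields, or carry multiplicity).
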